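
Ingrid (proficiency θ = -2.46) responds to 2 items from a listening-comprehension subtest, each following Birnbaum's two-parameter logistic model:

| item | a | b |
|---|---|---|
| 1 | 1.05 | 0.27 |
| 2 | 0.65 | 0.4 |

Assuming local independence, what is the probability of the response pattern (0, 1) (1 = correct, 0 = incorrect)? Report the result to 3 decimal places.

P(θ) = 1 / (1 + exp(−a(θ − b)))
P_1 = 1/(1+e^{2.8665}) = 0.0538
P_2 = 1/(1+e^{1.8590}) = 0.1348
L = (1−P_1) × P_2 = 0.9462 × 0.1348 = 0.12756

0.128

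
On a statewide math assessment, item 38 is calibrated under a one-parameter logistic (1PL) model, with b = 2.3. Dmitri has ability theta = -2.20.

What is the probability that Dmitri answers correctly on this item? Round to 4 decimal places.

P(theta) = 1 / (1 + exp(−(theta − b)))
Exponent: (-2.20 − 2.3) = -4.5000
1/(1 + e^{4.5000}) = 0.0110
P = 0.0110

0.0110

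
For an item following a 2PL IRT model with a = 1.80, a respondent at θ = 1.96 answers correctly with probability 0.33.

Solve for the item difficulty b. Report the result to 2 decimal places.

P(θ) = 1 / (1 + exp(−a(θ − b)))
logit(0.33) = ln(0.33/0.67) = -0.7082
b = θ − logit/(a) = 1.96 − (-0.7082)/1.8000 = 2.3534

2.35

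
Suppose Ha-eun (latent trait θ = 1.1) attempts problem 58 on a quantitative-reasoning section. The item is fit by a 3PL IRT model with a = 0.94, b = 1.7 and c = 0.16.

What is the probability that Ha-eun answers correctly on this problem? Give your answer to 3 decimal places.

P(θ) = c + (1 − c) · 1 / (1 + exp(−a(θ − b)))
Exponent: 0.94 × (1.1 − 1.7) = -0.5640
1/(1 + e^{0.5640}) = 0.3626
P = 0.16 + 0.84 × 0.3626 = 0.4646

0.465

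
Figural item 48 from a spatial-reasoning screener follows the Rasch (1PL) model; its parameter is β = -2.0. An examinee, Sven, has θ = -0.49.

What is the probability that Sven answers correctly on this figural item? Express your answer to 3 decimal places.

0.819

P(θ) = 1 / (1 + exp(−(θ − β)))
Exponent: (-0.49 − (-2.0)) = 1.5100
1/(1 + e^{-1.5100}) = 0.8191
P = 0.8191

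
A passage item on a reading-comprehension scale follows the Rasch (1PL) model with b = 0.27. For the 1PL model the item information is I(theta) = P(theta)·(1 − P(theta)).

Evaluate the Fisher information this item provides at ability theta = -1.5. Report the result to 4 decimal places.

0.1244

P = 1/(1+e^{1.7700}) = 0.1455
P(1−P) = 0.1455 × 0.8545 = 0.1244
I = P(1−P) = 0.12436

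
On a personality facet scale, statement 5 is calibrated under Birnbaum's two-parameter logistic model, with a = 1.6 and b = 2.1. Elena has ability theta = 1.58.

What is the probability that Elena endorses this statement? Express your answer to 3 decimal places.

0.303

P(theta) = 1 / (1 + exp(−a(theta − b)))
Exponent: 1.6 × (1.58 − 2.1) = -0.8320
1/(1 + e^{0.8320}) = 0.3032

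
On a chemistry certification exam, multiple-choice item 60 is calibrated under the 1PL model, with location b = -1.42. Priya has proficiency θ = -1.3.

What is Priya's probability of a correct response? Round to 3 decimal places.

0.530

P(θ) = 1 / (1 + exp(−(θ − b)))
Exponent: (-1.3 − (-1.42)) = 0.1200
1/(1 + e^{-0.1200}) = 0.5300
P = 0.5300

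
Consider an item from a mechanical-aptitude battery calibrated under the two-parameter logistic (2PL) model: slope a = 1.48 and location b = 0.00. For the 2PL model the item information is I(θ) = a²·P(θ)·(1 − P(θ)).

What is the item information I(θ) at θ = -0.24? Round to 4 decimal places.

P = 1/(1+e^{0.3552}) = 0.4121
P(1−P) = 0.4121 × 0.5879 = 0.2423
I = a² × P(1−P) = 1.48² × 0.2423 = 0.53068

0.5307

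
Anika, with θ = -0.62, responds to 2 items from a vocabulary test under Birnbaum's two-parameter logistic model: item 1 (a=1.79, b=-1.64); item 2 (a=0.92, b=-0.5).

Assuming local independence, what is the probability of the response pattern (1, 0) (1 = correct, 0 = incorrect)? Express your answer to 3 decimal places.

0.454

P(θ) = 1 / (1 + exp(−a(θ − b)))
P_1 = 1/(1+e^{-1.8258}) = 0.8613
P_2 = 1/(1+e^{0.1104}) = 0.4724
L = P_1 × (1−P_2) = 0.8613 × 0.5276 = 0.45438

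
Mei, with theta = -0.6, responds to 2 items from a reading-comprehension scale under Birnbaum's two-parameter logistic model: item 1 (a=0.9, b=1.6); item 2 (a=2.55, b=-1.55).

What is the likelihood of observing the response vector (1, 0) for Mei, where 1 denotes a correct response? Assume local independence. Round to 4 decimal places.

0.0099

P(theta) = 1 / (1 + exp(−a(theta − b)))
P_1 = 1/(1+e^{1.9800}) = 0.1213
P_2 = 1/(1+e^{-2.4225}) = 0.9185
L = P_1 × (1−P_2) = 0.1213 × 0.0815 = 0.00988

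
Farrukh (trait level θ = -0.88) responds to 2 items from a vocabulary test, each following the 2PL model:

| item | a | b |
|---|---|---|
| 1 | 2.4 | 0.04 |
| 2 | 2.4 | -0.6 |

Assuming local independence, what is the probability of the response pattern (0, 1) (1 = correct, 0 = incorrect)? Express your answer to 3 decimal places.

P(θ) = 1 / (1 + exp(−a(θ − b)))
P_1 = 1/(1+e^{2.2080}) = 0.0990
P_2 = 1/(1+e^{0.6720}) = 0.3380
L = (1−P_1) × P_2 = 0.9010 × 0.3380 = 0.30457

0.305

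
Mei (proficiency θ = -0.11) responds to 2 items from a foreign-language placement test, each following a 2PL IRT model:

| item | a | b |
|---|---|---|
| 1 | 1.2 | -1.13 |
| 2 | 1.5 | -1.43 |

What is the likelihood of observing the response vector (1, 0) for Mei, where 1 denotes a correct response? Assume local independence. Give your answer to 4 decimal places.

P(θ) = 1 / (1 + exp(−a(θ − b)))
P_1 = 1/(1+e^{-1.2240}) = 0.7728
P_2 = 1/(1+e^{-1.9800}) = 0.8787
L = P_1 × (1−P_2) = 0.7728 × 0.1213 = 0.09375

0.0938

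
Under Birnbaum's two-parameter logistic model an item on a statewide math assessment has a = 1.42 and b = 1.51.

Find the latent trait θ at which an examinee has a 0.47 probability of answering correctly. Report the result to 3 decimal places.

P(θ) = 1 / (1 + exp(−a(θ − b)))
logit = ln(0.4700/0.5300) = -0.1201
θ = b + logit/(a) = 1.51 + (-0.1201)/1.4200 = 1.4254

1.425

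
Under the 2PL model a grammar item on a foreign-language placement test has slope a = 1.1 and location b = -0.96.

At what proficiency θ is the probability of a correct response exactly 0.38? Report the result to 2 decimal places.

P(θ) = 1 / (1 + exp(−a(θ − b)))
logit = ln(0.3800/0.6200) = -0.4895
θ = b + logit/(a) = -0.96 + (-0.4895)/1.1000 = -1.4050

-1.41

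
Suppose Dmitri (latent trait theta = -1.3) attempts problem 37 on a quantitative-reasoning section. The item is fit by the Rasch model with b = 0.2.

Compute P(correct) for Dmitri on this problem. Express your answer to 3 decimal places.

0.182

P(theta) = 1 / (1 + exp(−(theta − b)))
Exponent: (-1.3 − 0.2) = -1.5000
1/(1 + e^{1.5000}) = 0.1824
P = 0.1824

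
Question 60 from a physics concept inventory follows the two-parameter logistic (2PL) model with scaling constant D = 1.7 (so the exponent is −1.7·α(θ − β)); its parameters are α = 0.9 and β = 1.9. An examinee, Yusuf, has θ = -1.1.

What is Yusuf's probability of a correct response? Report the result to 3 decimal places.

0.010

P(θ) = 1 / (1 + exp(−D·α(θ − β)))
Exponent: 1.7 × 0.9 × (-1.1 − 1.9) = -4.5900
1/(1 + e^{4.5900}) = 0.0101
P = 0.0101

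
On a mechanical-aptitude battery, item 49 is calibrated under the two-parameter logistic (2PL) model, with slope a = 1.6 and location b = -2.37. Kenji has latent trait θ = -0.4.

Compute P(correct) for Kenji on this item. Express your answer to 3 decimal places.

P(θ) = 1 / (1 + exp(−a(θ − b)))
Exponent: 1.6 × (-0.4 − (-2.37)) = 3.1520
1/(1 + e^{-3.1520}) = 0.9590

0.959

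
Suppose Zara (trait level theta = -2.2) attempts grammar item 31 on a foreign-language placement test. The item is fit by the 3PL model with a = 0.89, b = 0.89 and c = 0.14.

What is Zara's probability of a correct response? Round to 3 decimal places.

P(theta) = c + (1 − c) · 1 / (1 + exp(−a(theta − b)))
Exponent: 0.89 × (-2.2 − 0.89) = -2.7501
1/(1 + e^{2.7501}) = 0.0601
P = 0.14 + 0.86 × 0.0601 = 0.1917

0.192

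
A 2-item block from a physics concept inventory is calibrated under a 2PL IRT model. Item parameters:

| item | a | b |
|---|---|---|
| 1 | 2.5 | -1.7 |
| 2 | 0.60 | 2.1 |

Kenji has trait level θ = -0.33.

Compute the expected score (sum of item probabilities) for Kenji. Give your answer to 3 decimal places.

P(θ) = 1 / (1 + exp(−a(θ − b)))
P_1 = 1/(1+e^{-3.4250}) = 0.9685
P_2 = 1/(1+e^{1.4580}) = 0.1888
E[score] = 0.9685 + 0.1888 = 1.1573

1.157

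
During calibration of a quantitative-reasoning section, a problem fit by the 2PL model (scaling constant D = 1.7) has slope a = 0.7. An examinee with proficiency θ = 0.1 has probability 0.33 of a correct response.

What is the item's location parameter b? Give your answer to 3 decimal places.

P(θ) = 1 / (1 + exp(−D·a(θ − b)))
logit(0.33) = ln(0.33/0.67) = -0.7082
b = θ − logit/(1.7·a) = 0.1 − (-0.7082)/1.1900 = 0.6951

0.695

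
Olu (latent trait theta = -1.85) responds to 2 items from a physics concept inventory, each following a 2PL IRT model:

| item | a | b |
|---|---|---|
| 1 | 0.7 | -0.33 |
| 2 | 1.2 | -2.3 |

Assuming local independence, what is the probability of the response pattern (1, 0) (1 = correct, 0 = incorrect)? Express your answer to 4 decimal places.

P(theta) = 1 / (1 + exp(−a(theta − b)))
P_1 = 1/(1+e^{1.0640}) = 0.2565
P_2 = 1/(1+e^{-0.5400}) = 0.6318
L = P_1 × (1−P_2) = 0.2565 × 0.3682 = 0.09446

0.0945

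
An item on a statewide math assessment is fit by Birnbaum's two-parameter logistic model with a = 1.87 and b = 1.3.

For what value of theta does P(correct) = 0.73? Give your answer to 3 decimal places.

1.832

P(theta) = 1 / (1 + exp(−a(theta − b)))
logit = ln(0.7300/0.2700) = 0.9946
theta = b + logit/(a) = 1.3 + 0.9946/1.8700 = 1.8319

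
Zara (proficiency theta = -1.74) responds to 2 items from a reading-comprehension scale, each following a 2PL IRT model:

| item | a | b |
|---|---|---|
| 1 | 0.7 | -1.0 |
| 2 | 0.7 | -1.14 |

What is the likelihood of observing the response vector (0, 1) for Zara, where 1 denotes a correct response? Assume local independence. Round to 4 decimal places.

0.2485

P(theta) = 1 / (1 + exp(−a(theta − b)))
P_1 = 1/(1+e^{0.5180}) = 0.3733
P_2 = 1/(1+e^{0.4200}) = 0.3965
L = (1−P_1) × P_2 = 0.6267 × 0.3965 = 0.24849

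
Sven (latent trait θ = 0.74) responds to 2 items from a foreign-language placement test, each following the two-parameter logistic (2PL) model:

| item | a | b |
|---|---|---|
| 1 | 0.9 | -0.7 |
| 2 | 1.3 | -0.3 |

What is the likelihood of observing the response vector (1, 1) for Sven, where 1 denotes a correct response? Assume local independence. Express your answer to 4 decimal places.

0.6238

P(θ) = 1 / (1 + exp(−a(θ − b)))
P_1 = 1/(1+e^{-1.2960}) = 0.7852
P_2 = 1/(1+e^{-1.3520}) = 0.7945
L = P_1 × P_2 = 0.7852 × 0.7945 = 0.62378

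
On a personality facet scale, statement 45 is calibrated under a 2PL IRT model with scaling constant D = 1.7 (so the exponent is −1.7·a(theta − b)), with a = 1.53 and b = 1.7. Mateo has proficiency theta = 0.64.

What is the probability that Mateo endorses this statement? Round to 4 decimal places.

0.0597

P(theta) = 1 / (1 + exp(−D·a(theta − b)))
Exponent: 1.7 × 1.53 × (0.64 − 1.7) = -2.7571
1/(1 + e^{2.7571}) = 0.0597
P = 0.0597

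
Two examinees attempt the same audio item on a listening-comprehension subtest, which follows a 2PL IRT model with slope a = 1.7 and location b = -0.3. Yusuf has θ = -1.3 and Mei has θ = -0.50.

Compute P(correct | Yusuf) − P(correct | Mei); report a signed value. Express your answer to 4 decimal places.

-0.2613

P(θ) = 1 / (1 + exp(−a(θ − b)))
P(Yusuf) = 0.1545  [exponent -1.7000]
P(Mei) = 0.4158  [exponent -0.3400]
Difference = 0.1545 − 0.4158 = -0.2613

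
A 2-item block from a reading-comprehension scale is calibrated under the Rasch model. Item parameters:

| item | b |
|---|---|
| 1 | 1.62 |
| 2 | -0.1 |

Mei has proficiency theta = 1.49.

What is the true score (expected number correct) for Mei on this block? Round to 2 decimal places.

P(theta) = 1 / (1 + exp(−(theta − b)))
P_1 = 1/(1+e^{0.1300}) = 0.4675
P_2 = 1/(1+e^{-1.5900}) = 0.8306
E[score] = 0.4675 + 0.8306 = 1.2982

1.30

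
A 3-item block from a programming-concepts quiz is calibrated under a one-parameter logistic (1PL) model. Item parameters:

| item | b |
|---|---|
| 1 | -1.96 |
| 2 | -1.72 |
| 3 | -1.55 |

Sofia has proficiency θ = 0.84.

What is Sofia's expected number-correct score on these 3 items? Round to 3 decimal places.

P(θ) = 1 / (1 + exp(−(θ − b)))
P_1 = 1/(1+e^{-2.8000}) = 0.9427
P_2 = 1/(1+e^{-2.5600}) = 0.9282
P_3 = 1/(1+e^{-2.3900}) = 0.9161
E[score] = 0.9427 + 0.9282 + 0.9161 = 2.7870

2.787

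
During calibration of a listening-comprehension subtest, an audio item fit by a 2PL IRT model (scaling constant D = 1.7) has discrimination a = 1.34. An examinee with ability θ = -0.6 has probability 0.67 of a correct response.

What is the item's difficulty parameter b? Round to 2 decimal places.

-0.91

P(θ) = 1 / (1 + exp(−D·a(θ − b)))
logit(0.67) = ln(0.67/0.33) = 0.7082
b = θ − logit/(1.7·a) = -0.6 − 0.7082/2.2780 = -0.9109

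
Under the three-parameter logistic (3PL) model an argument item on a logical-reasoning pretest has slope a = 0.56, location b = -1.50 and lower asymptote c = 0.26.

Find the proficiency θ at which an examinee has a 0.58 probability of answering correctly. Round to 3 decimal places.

-1.986

P(θ) = c + (1 − c) · 1 / (1 + exp(−a(θ − b)))
Remove guessing floor: (0.58 − 0.26)/(1 − 0.26) = 0.4324
logit = ln(0.4324/0.5676) = -0.2719
θ = b + logit/(a) = -1.50 + (-0.2719)/0.5600 = -1.9856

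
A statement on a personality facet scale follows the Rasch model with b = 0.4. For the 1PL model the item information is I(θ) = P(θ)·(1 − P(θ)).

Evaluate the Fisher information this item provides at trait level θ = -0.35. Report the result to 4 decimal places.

P = 1/(1+e^{0.7500}) = 0.3208
P(1−P) = 0.3208 × 0.6792 = 0.2179
I = P(1−P) = 0.21789

0.2179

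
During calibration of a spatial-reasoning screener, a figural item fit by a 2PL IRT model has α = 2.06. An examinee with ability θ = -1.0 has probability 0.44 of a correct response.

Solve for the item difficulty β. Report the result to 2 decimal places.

-0.88

P(θ) = 1 / (1 + exp(−α(θ − β)))
logit(0.44) = ln(0.44/0.56) = -0.2412
β = θ − logit/(α) = -1.0 − (-0.2412)/2.0600 = -0.8829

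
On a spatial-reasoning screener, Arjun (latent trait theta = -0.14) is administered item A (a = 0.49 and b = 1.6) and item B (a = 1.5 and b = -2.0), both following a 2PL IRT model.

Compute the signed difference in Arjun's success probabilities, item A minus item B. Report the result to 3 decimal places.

P(theta) = 1 / (1 + exp(−a(theta − b)))
P_A = 0.2989
P_B = 0.9421
P_A − P_B = -0.6432

-0.643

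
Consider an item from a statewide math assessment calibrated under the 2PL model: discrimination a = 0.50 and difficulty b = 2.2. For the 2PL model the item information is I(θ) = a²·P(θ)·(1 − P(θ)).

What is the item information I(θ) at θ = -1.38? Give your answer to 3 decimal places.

0.031

P = 1/(1+e^{1.7900}) = 0.1431
P(1−P) = 0.1431 × 0.8569 = 0.1226
I = a² × P(1−P) = 0.50² × 0.1226 = 0.03065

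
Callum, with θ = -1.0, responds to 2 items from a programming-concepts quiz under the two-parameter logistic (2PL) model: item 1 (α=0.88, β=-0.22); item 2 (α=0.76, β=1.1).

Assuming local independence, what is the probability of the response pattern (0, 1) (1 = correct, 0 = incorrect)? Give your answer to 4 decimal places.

P(θ) = 1 / (1 + exp(−α(θ − β)))
P_1 = 1/(1+e^{0.6864}) = 0.3348
P_2 = 1/(1+e^{1.5960}) = 0.1685
L = (1−P_1) × P_2 = 0.6652 × 0.1685 = 0.11211

0.1121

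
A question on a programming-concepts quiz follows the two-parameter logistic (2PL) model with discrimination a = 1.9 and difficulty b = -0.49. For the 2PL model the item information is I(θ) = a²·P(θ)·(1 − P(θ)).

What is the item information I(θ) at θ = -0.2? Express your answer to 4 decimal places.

P = 1/(1+e^{-0.5510}) = 0.6344
P(1−P) = 0.6344 × 0.3656 = 0.2319
I = a² × P(1−P) = 1.9² × 0.2319 = 0.83732

0.8373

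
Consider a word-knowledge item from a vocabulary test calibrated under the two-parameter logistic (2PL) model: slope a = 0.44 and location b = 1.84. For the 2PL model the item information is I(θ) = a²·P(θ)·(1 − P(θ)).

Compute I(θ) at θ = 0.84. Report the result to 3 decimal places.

P = 1/(1+e^{0.4400}) = 0.3917
P(1−P) = 0.3917 × 0.6083 = 0.2383
I = a² × P(1−P) = 0.44² × 0.2383 = 0.04613

0.046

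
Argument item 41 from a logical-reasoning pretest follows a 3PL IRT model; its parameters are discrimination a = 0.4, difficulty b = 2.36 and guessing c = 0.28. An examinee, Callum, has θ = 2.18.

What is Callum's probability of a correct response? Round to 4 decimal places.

P(θ) = c + (1 − c) · 1 / (1 + exp(−a(θ − b)))
Exponent: 0.4 × (2.18 − 2.36) = -0.0720
1/(1 + e^{0.0720}) = 0.4820
P = 0.28 + 0.72 × 0.4820 = 0.6270

0.6270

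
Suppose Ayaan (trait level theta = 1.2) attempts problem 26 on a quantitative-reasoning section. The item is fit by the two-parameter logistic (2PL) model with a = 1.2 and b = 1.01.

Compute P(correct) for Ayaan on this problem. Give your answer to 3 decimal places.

0.557

P(theta) = 1 / (1 + exp(−a(theta − b)))
Exponent: 1.2 × (1.2 − 1.01) = 0.2280
1/(1 + e^{-0.2280}) = 0.5568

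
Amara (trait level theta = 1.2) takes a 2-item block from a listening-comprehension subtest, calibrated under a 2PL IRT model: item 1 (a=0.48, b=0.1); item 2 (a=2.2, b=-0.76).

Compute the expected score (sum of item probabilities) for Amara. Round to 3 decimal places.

1.616

P(theta) = 1 / (1 + exp(−a(theta − b)))
P_1 = 1/(1+e^{-0.5280}) = 0.6290
P_2 = 1/(1+e^{-4.3120}) = 0.9868
E[score] = 0.6290 + 0.9868 = 1.6158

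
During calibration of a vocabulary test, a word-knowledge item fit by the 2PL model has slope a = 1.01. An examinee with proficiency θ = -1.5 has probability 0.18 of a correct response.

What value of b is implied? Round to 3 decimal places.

P(θ) = 1 / (1 + exp(−a(θ − b)))
logit(0.18) = ln(0.18/0.82) = -1.5163
b = θ − logit/(a) = -1.5 − (-1.5163)/1.0100 = 0.0013

0.001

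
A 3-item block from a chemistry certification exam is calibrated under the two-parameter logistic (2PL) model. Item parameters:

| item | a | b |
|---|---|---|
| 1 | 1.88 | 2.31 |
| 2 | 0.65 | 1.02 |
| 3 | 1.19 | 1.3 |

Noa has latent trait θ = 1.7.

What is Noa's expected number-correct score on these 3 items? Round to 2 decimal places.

P(θ) = 1 / (1 + exp(−a(θ − b)))
P_1 = 1/(1+e^{1.1468}) = 0.2411
P_2 = 1/(1+e^{-0.4420}) = 0.6087
P_3 = 1/(1+e^{-0.4760}) = 0.6168
E[score] = 0.2411 + 0.6087 + 0.6168 = 1.4666

1.47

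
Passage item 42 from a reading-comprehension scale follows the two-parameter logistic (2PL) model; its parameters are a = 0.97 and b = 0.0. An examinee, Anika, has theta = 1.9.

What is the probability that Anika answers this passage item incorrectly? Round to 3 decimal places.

P(theta) = 1 / (1 + exp(−a(theta − b)))
Exponent: 0.97 × (1.9 − 0.0) = 1.8430
1/(1 + e^{-1.8430}) = 0.8633
P(incorrect) = 1 − 0.8633 = 0.1367

0.137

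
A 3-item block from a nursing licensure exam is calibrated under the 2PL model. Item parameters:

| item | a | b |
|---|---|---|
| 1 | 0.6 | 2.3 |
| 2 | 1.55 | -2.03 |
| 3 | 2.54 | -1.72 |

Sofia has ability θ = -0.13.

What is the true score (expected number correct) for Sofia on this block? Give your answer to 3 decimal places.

2.121

P(θ) = 1 / (1 + exp(−a(θ − b)))
P_1 = 1/(1+e^{1.4580}) = 0.1888
P_2 = 1/(1+e^{-2.9450}) = 0.9500
P_3 = 1/(1+e^{-4.0386}) = 0.9827
E[score] = 0.1888 + 0.9500 + 0.9827 = 2.1215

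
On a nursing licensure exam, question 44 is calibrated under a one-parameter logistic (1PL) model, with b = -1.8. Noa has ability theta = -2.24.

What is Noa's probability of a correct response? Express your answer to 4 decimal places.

0.3917

P(theta) = 1 / (1 + exp(−(theta − b)))
Exponent: (-2.24 − (-1.8)) = -0.4400
1/(1 + e^{0.4400}) = 0.3917
P = 0.3917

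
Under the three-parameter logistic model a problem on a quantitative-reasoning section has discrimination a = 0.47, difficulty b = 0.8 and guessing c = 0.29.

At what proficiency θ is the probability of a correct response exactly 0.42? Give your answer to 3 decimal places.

P(θ) = c + (1 − c) · 1 / (1 + exp(−a(θ − b)))
Remove guessing floor: (0.42 − 0.29)/(1 − 0.29) = 0.1831
logit = ln(0.1831/0.8169) = -1.4955
θ = b + logit/(a) = 0.8 + (-1.4955)/0.4700 = -2.3819

-2.382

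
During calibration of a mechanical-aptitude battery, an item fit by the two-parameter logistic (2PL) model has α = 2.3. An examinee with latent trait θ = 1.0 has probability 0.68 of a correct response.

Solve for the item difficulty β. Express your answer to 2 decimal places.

0.67

P(θ) = 1 / (1 + exp(−α(θ − β)))
logit(0.68) = ln(0.68/0.32) = 0.7538
β = θ − logit/(α) = 1.0 − 0.7538/2.3000 = 0.6723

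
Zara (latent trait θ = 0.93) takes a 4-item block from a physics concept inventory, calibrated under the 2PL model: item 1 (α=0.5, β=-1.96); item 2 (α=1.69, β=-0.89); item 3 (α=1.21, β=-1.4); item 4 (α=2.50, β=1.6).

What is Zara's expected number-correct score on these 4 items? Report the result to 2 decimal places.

P(θ) = 1 / (1 + exp(−α(θ − β)))
P_1 = 1/(1+e^{-1.4450}) = 0.8092
P_2 = 1/(1+e^{-3.0758}) = 0.9559
P_3 = 1/(1+e^{-2.8193}) = 0.9437
P_4 = 1/(1+e^{1.6750}) = 0.1578
E[score] = 0.8092 + 0.9559 + 0.9437 + 0.1578 = 2.8666

2.87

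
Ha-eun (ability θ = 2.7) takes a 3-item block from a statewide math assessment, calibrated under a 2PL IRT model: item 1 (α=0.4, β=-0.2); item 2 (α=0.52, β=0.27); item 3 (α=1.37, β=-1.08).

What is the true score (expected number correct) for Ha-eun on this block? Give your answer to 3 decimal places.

2.535

P(θ) = 1 / (1 + exp(−α(θ − β)))
P_1 = 1/(1+e^{-1.1600}) = 0.7613
P_2 = 1/(1+e^{-1.2636}) = 0.7796
P_3 = 1/(1+e^{-5.1786}) = 0.9944
E[score] = 0.7613 + 0.7796 + 0.9944 = 2.5354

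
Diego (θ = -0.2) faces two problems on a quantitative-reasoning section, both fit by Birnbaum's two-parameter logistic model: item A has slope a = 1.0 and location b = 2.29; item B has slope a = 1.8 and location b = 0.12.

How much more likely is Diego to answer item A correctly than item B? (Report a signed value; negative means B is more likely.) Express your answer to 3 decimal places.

P(θ) = 1 / (1 + exp(−a(θ − b)))
P_A = 0.0766
P_B = 0.3599
P_A − P_B = -0.2833

-0.283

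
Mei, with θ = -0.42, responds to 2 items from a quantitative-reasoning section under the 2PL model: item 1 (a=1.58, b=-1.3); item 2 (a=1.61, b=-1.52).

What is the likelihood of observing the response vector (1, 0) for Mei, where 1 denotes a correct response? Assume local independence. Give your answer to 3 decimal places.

0.116

P(θ) = 1 / (1 + exp(−a(θ − b)))
P_1 = 1/(1+e^{-1.3904}) = 0.8007
P_2 = 1/(1+e^{-1.7710}) = 0.8546
L = P_1 × (1−P_2) = 0.8007 × 0.1454 = 0.11643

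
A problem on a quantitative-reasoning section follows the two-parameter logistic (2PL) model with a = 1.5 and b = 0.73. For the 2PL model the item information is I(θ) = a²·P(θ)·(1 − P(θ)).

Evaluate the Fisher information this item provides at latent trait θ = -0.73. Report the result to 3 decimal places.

0.204

P = 1/(1+e^{2.1900}) = 0.1007
P(1−P) = 0.1007 × 0.8993 = 0.0905
I = a² × P(1−P) = 1.5² × 0.0905 = 0.20367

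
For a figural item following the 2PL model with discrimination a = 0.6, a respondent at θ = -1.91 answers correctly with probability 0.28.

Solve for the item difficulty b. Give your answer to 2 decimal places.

-0.34

P(θ) = 1 / (1 + exp(−a(θ − b)))
logit(0.28) = ln(0.28/0.72) = -0.9445
b = θ − logit/(a) = -1.91 − (-0.9445)/0.6000 = -0.3359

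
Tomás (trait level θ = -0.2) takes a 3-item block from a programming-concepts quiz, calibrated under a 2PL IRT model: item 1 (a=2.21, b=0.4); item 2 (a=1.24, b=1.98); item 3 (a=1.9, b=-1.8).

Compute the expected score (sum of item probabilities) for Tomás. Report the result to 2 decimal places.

1.23

P(θ) = 1 / (1 + exp(−a(θ − b)))
P_1 = 1/(1+e^{1.3260}) = 0.2098
P_2 = 1/(1+e^{2.7032}) = 0.0628
P_3 = 1/(1+e^{-3.0400}) = 0.9543
E[score] = 0.2098 + 0.0628 + 0.9543 = 1.2270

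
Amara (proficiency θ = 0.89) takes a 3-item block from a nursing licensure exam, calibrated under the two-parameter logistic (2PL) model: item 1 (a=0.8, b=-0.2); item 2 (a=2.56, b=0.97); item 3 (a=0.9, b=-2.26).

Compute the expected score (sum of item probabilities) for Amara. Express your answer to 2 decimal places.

P(θ) = 1 / (1 + exp(−a(θ − b)))
P_1 = 1/(1+e^{-0.8720}) = 0.7052
P_2 = 1/(1+e^{0.2048}) = 0.4490
P_3 = 1/(1+e^{-2.8350}) = 0.9445
E[score] = 0.7052 + 0.4490 + 0.9445 = 2.0987

2.10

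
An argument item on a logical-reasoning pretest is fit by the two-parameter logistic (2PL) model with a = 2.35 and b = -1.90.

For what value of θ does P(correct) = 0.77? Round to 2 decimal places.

-1.39

P(θ) = 1 / (1 + exp(−a(θ − b)))
logit = ln(0.7700/0.2300) = 1.2083
θ = b + logit/(a) = -1.90 + 1.2083/2.3500 = -1.3858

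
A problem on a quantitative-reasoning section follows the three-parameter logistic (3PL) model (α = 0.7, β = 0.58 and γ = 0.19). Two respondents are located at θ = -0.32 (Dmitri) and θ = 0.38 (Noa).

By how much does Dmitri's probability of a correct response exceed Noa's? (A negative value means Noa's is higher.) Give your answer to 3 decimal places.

P(θ) = γ + (1 − γ) · 1 / (1 + exp(−α(θ − β)))
P(Dmitri) = 0.4715  [exponent -0.6300]
P(Noa) = 0.5667  [exponent -0.1400]
Difference = 0.4715 − 0.5667 = -0.0952

-0.095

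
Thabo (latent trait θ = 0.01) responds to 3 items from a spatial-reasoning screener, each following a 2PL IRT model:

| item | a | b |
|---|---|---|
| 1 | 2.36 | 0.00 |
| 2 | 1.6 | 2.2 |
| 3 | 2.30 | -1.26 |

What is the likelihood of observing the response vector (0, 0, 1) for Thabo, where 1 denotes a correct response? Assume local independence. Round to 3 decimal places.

P(θ) = 1 / (1 + exp(−a(θ − b)))
P_1 = 1/(1+e^{-0.0236}) = 0.5059
P_2 = 1/(1+e^{3.5040}) = 0.0292
P_3 = 1/(1+e^{-2.9210}) = 0.9489
L = (1−P_1) × (1−P_2) × P_3 = 0.4941 × 0.9708 × 0.9489 = 0.45515

0.455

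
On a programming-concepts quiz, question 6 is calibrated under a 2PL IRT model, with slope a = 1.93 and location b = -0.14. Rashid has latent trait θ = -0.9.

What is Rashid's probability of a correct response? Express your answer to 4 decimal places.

0.1874

P(θ) = 1 / (1 + exp(−a(θ − b)))
Exponent: 1.93 × (-0.9 − (-0.14)) = -1.4668
1/(1 + e^{1.4668}) = 0.1874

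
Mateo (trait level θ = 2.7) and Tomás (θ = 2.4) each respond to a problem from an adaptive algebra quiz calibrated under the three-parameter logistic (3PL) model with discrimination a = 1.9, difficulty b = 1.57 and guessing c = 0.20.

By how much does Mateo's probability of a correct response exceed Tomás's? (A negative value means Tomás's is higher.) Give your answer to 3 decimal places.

0.053

P(θ) = c + (1 − c) · 1 / (1 + exp(−a(θ − b)))
P(Mateo) = 0.9163  [exponent 2.1470]
P(Tomás) = 0.8630  [exponent 1.5770]
Difference = 0.9163 − 0.8630 = 0.0533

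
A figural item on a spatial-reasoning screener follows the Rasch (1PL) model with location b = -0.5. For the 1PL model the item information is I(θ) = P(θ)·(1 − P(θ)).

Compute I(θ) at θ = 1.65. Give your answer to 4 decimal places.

P = 1/(1+e^{-2.1500}) = 0.8957
P(1−P) = 0.8957 × 0.1043 = 0.0934
I = P(1−P) = 0.09345

0.0934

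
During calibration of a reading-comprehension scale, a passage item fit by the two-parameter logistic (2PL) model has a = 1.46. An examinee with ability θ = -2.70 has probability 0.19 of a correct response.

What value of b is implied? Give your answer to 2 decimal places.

-1.71

P(θ) = 1 / (1 + exp(−a(θ − b)))
logit(0.19) = ln(0.19/0.81) = -1.4500
b = θ − logit/(a) = -2.70 − (-1.4500)/1.4600 = -1.7068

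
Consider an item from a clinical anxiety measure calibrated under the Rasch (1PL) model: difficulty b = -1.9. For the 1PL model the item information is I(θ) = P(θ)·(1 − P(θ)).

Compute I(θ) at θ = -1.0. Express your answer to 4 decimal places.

P = 1/(1+e^{-0.9000}) = 0.7109
P(1−P) = 0.7109 × 0.2891 = 0.2055
I = P(1−P) = 0.20550

0.2055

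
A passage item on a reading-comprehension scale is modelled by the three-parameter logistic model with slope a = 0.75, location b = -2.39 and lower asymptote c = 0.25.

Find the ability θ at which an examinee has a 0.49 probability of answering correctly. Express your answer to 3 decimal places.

-3.395

P(θ) = c + (1 − c) · 1 / (1 + exp(−a(θ − b)))
Remove guessing floor: (0.49 − 0.25)/(1 − 0.25) = 0.3200
logit = ln(0.3200/0.6800) = -0.7538
θ = b + logit/(a) = -2.39 + (-0.7538)/0.7500 = -3.3950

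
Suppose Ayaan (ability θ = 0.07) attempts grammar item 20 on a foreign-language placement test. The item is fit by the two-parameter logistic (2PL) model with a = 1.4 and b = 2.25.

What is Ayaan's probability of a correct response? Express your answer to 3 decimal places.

P(θ) = 1 / (1 + exp(−a(θ − b)))
Exponent: 1.4 × (0.07 − 2.25) = -3.0520
1/(1 + e^{3.0520}) = 0.0451

0.045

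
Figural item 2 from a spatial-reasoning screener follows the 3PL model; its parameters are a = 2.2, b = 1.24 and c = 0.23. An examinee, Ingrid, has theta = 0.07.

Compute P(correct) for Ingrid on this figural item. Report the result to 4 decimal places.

P(theta) = c + (1 − c) · 1 / (1 + exp(−a(theta − b)))
Exponent: 2.2 × (0.07 − 1.24) = -2.5740
1/(1 + e^{2.5740}) = 0.0708
P = 0.23 + 0.77 × 0.0708 = 0.2845

0.2845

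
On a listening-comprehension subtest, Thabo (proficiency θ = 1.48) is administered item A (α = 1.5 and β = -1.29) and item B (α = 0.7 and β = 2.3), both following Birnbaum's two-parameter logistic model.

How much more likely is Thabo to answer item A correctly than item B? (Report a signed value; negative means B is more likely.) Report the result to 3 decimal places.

P(θ) = 1 / (1 + exp(−α(θ − β)))
P_A = 0.9846
P_B = 0.3603
P_A − P_B = 0.6242

0.624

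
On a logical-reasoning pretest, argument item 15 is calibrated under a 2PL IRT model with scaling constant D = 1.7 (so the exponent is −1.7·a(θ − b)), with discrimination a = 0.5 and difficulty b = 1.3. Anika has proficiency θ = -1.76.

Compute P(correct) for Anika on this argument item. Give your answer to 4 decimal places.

P(θ) = 1 / (1 + exp(−D·a(θ − b)))
Exponent: 1.7 × 0.5 × (-1.76 − 1.3) = -2.6010
1/(1 + e^{2.6010}) = 0.0691
P = 0.0691

0.0691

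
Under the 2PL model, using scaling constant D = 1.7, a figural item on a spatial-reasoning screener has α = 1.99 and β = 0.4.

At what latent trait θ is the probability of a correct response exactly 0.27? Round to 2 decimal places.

0.11

P(θ) = 1 / (1 + exp(−D·α(θ − β)))
logit = ln(0.2700/0.7300) = -0.9946
θ = β + logit/(1.7·α) = 0.4 + (-0.9946)/3.3830 = 0.1060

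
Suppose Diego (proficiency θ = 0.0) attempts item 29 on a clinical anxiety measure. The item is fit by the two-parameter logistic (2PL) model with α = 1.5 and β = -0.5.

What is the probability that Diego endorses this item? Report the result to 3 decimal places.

P(θ) = 1 / (1 + exp(−α(θ − β)))
Exponent: 1.5 × (0.0 − (-0.5)) = 0.7500
1/(1 + e^{-0.7500}) = 0.6792

0.679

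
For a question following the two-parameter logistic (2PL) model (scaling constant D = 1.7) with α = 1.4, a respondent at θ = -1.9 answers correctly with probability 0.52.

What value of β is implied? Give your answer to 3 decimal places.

-1.934

P(θ) = 1 / (1 + exp(−D·α(θ − β)))
logit(0.52) = ln(0.52/0.48) = 0.0800
β = θ − logit/(1.7·α) = -1.9 − 0.0800/2.3800 = -1.9336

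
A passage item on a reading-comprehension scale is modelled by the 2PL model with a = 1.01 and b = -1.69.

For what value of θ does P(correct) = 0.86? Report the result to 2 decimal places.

0.11

P(θ) = 1 / (1 + exp(−a(θ − b)))
logit = ln(0.8600/0.1400) = 1.8153
θ = b + logit/(a) = -1.69 + 1.8153/1.0100 = 0.1073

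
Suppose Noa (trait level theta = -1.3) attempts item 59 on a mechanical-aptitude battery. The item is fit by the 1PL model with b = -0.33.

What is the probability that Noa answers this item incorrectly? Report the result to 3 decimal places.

P(theta) = 1 / (1 + exp(−(theta − b)))
Exponent: (-1.3 − (-0.33)) = -0.9700
1/(1 + e^{0.9700}) = 0.2749
P = 0.2749
P(incorrect) = 1 − 0.2749 = 0.7251

0.725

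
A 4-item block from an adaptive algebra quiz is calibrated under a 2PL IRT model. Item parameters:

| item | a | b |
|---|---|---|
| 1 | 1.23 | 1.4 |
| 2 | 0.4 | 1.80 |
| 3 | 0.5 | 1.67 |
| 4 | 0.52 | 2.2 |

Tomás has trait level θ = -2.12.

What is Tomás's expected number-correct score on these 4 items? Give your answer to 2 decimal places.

0.41

P(θ) = 1 / (1 + exp(−a(θ − b)))
P_1 = 1/(1+e^{4.3296}) = 0.0130
P_2 = 1/(1+e^{1.5680}) = 0.1725
P_3 = 1/(1+e^{1.8950}) = 0.1307
P_4 = 1/(1+e^{2.2464}) = 0.0957
E[score] = 0.0130 + 0.1725 + 0.1307 + 0.0957 = 0.4118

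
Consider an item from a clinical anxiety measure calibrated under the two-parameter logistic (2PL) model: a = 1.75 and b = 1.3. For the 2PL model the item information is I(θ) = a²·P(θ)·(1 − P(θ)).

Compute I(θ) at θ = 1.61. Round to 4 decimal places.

P = 1/(1+e^{-0.5425}) = 0.6324
P(1−P) = 0.6324 × 0.3676 = 0.2325
I = a² × P(1−P) = 1.75² × 0.2325 = 0.71195

0.7119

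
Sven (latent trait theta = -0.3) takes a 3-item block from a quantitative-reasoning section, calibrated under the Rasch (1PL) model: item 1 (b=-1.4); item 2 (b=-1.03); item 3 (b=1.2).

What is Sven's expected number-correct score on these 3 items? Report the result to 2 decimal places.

P(theta) = 1 / (1 + exp(−(theta − b)))
P_1 = 1/(1+e^{-1.1000}) = 0.7503
P_2 = 1/(1+e^{-0.7300}) = 0.6748
P_3 = 1/(1+e^{1.5000}) = 0.1824
E[score] = 0.7503 + 0.6748 + 0.1824 = 1.6075

1.61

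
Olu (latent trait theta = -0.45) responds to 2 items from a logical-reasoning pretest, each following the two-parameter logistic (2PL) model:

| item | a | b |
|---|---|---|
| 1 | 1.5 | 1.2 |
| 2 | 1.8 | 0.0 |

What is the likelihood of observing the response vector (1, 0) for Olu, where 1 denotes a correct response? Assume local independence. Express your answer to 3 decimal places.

P(theta) = 1 / (1 + exp(−a(theta − b)))
P_1 = 1/(1+e^{2.4750}) = 0.0776
P_2 = 1/(1+e^{0.8100}) = 0.3079
L = P_1 × (1−P_2) = 0.0776 × 0.6921 = 0.05373

0.054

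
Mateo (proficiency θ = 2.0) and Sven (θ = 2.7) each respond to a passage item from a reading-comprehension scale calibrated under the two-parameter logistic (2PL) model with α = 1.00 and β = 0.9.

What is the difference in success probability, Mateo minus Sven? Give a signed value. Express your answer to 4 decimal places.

P(θ) = 1 / (1 + exp(−α(θ − β)))
P(Mateo) = 0.7503  [exponent 1.1000]
P(Sven) = 0.8581  [exponent 1.8000]
Difference = 0.7503 − 0.8581 = -0.1079

-0.1079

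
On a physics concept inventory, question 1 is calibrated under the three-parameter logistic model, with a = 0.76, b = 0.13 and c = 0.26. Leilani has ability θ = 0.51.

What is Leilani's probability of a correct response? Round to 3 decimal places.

P(θ) = c + (1 − c) · 1 / (1 + exp(−a(θ − b)))
Exponent: 0.76 × (0.51 − 0.13) = 0.2888
1/(1 + e^{-0.2888}) = 0.5717
P = 0.26 + 0.74 × 0.5717 = 0.6831

0.683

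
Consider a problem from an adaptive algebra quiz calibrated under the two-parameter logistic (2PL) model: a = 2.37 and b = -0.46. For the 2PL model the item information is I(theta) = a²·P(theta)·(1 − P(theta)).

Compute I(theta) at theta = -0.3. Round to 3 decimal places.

1.355

P = 1/(1+e^{-0.3792}) = 0.5937
P(1−P) = 0.5937 × 0.4063 = 0.2412
I = a² × P(1−P) = 2.37² × 0.2412 = 1.35493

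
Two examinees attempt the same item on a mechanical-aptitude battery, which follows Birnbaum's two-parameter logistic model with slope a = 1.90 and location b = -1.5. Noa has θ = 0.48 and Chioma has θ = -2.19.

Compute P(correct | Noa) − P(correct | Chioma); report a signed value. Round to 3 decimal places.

0.765

P(θ) = 1 / (1 + exp(−a(θ − b)))
P(Noa) = 0.9773  [exponent 3.7620]
P(Chioma) = 0.2123  [exponent -1.3110]
Difference = 0.9773 − 0.2123 = 0.7650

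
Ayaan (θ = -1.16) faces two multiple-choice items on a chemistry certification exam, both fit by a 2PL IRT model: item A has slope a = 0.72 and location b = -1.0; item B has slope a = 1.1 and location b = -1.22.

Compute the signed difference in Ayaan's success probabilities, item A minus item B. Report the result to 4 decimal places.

-0.0453

P(θ) = 1 / (1 + exp(−a(θ − b)))
P_A = 0.4712
P_B = 0.5165
P_A − P_B = -0.0453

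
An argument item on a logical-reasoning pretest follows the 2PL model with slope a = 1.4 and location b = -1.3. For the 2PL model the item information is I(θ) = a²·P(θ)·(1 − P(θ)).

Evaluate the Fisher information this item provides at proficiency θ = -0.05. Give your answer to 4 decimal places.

0.2472

P = 1/(1+e^{-1.7500}) = 0.8520
P(1−P) = 0.8520 × 0.1480 = 0.1261
I = a² × P(1−P) = 1.4² × 0.1261 = 0.24721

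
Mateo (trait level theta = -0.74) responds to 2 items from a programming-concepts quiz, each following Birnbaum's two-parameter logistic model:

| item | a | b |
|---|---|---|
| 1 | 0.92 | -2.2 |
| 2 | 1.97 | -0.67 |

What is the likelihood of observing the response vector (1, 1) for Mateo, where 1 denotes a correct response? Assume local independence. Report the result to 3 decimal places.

P(theta) = 1 / (1 + exp(−a(theta − b)))
P_1 = 1/(1+e^{-1.3432}) = 0.7930
P_2 = 1/(1+e^{0.1379}) = 0.4656
L = P_1 × P_2 = 0.7930 × 0.4656 = 0.36921

0.369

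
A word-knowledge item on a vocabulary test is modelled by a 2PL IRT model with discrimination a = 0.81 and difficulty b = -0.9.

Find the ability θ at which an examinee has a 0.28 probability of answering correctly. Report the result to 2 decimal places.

-2.07

P(θ) = 1 / (1 + exp(−a(θ − b)))
logit = ln(0.2800/0.7200) = -0.9445
θ = b + logit/(a) = -0.9 + (-0.9445)/0.8100 = -2.0660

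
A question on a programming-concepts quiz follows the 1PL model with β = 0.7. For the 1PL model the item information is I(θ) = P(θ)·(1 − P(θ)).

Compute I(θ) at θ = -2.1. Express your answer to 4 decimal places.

0.0540

P = 1/(1+e^{2.8000}) = 0.0573
P(1−P) = 0.0573 × 0.9427 = 0.0540
I = P(1−P) = 0.05404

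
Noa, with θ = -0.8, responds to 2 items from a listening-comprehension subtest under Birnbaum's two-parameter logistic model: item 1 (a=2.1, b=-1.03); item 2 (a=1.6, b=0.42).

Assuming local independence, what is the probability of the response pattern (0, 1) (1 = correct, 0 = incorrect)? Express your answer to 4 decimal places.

0.0474

P(θ) = 1 / (1 + exp(−a(θ − b)))
P_1 = 1/(1+e^{-0.4830}) = 0.6185
P_2 = 1/(1+e^{1.9520}) = 0.1243
L = (1−P_1) × P_2 = 0.3815 × 0.1243 = 0.04744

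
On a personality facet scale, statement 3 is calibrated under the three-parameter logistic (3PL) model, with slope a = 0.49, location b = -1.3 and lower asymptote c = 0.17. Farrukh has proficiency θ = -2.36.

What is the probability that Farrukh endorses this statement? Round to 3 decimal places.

P(θ) = c + (1 − c) · 1 / (1 + exp(−a(θ − b)))
Exponent: 0.49 × (-2.36 − (-1.3)) = -0.5194
1/(1 + e^{0.5194}) = 0.3730
P = 0.17 + 0.83 × 0.3730 = 0.4796

0.480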